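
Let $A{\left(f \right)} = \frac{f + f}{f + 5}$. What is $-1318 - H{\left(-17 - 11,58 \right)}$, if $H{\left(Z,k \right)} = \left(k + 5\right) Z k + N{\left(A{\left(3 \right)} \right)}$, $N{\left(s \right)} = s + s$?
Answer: $\frac{201985}{2} \approx 1.0099 \cdot 10^{5}$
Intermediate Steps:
$A{\left(f \right)} = \frac{2 f}{5 + f}$
$N{\left(s \right)} = 2 s$
$H{\left(Z,k \right)} = \frac{3}{2} + Z k \left(5 + k\right)$ ($H{\left(Z,k \right)} = \left(k + 5\right) Z k + 2 \cdot 2 \cdot 3 \frac{1}{5 + 3} = \left(5 + k\right) Z k + 2 \cdot 2 \cdot 3 \cdot \frac{1}{8} = Z \left(5 + k\right) k + 2 \cdot 2 \cdot 3 \cdot \frac{1}{8} = Z k \left(5 + k\right) + 2 \cdot \frac{3}{4} = Z k \left(5 + k\right) + \frac{3}{2} = \frac{3}{2} + Z k \left(5 + k\right)$)
$-1318 - H{\left(-17 - 11,58 \right)} = -1318 - \left(\frac{3}{2} + \left(-17 - 11\right) 58^{2} + 5 \left(-17 - 11\right) 58\right) = -1318 - \left(\frac{3}{2} - 94192 + 5 \left(-28\right) 58\right) = -1318 - \left(\frac{3}{2} - 94192 - 8120\right) = -1318 - - \frac{204621}{2} = -1318 + \frac{204621}{2} = \frac{201985}{2}$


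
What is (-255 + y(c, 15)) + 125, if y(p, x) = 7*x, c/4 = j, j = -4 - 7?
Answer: -25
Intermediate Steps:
j = -11
c = -44 (c = 4*(-11) = -44)
(-255 + y(c, 15)) + 125 = (-255 + 7*15) + 125 = (-255 + 105) + 125 = -150 + 125 = -25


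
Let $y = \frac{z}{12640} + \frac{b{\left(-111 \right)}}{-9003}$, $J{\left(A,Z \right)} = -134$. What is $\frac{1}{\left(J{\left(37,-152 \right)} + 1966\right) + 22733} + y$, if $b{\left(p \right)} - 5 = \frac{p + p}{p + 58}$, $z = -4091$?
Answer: $- \frac{1923898988617}{5926345318176} \approx -0.32464$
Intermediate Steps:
$b{\left(p \right)} = 5 + \frac{2 p}{58 + p}$ ($b{\left(p \right)} = 5 + \frac{p + p}{p + 58} = 5 + \frac{2 p}{58 + p}$)
$y = - \frac{1958213149}{6031289760}$ ($y = - \frac{4091}{12640} + \frac{\frac{1}{58 - 111} \left(290 + 7 \left(-111\right)\right)}{-9003} = \left(-4091\right) \frac{1}{12640} + \frac{290 - 777}{-53} \left(- \frac{1}{9003}\right) = - \frac{4091}{12640} + \left(- \frac{1}{53}\right) \left(-487\right) \left(- \frac{1}{9003}\right) = - \frac{4091}{12640} + \frac{487}{53} \left(- \frac{1}{9003}\right) = - \frac{4091}{12640} - \frac{487}{477159} = - \frac{1958213149}{6031289760} \approx -0.32468$)
$\frac{1}{\left(J{\left(37,-152 \right)} + 1966\right) + 22733} + y = \frac{1}{\left(-134 + 1966\right) + 22733} - \frac{1958213149}{6031289760} = \frac{1}{1832 + 22733} - \frac{1958213149}{6031289760} = \frac{1}{24565} - \frac{1958213149}{6031289760} = - \frac{1923898988617}{5926345318176}$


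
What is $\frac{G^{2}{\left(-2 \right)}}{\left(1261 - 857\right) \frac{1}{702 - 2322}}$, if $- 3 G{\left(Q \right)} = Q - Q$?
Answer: $0$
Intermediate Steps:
$G{\left(Q \right)} = 0$ ($G{\left(Q \right)} = - \frac{Q - Q}{3} = \left(- \frac{1}{3}\right) 0 = 0$)
$\frac{G^{2}{\left(-2 \right)}}{\left(1261 - 857\right) \frac{1}{702 - 2322}} = \frac{0^{2}}{\left(1261 - 857\right) \frac{1}{702 - 2322}} = \frac{0}{404 \frac{1}{-1620}} = \frac{0}{404 \left(- \frac{1}{1620}\right)} = \frac{0}{- \frac{101}{405}} = 0 \left(- \frac{405}{101}\right) = 0$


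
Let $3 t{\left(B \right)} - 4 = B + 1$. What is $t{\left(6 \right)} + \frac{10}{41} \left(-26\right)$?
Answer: $- \frac{329}{123} \approx -2.6748$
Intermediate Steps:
$t{\left(B \right)} = \frac{5}{3} + \frac{B}{3}$ ($t{\left(B \right)} = \frac{4}{3} + \frac{B + 1}{3} = \frac{4}{3} + \frac{1 + B}{3} = \frac{4}{3} + \left(\frac{1}{3} + \frac{B}{3}\right) = \frac{5}{3} + \frac{B}{3}$)
$t{\left(6 \right)} + \frac{10}{41} \left(-26\right) = \left(\frac{5}{3} + \frac{1}{3} \cdot 6\right) + \frac{10}{41} \left(-26\right) = \left(\frac{5}{3} + 2\right) + 10 \cdot \frac{1}{41} \left(-26\right) = \frac{11}{3} + \frac{10}{41} \left(-26\right) = \frac{11}{3} - \frac{260}{41} = - \frac{329}{123}$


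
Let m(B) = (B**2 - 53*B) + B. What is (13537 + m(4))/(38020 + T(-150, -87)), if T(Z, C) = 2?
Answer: 13345/38022 ≈ 0.35098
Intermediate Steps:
m(B) = B**2 - 52*B
(13537 + m(4))/(38020 + T(-150, -87)) = (13537 + 4*(-52 + 4))/(38020 + 2) = (13537 + 4*(-48))/38022 = (13537 - 192)*(1/38022) = 13345*(1/38022) = 13345/38022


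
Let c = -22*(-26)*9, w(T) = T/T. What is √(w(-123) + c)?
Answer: √5149 ≈ 71.757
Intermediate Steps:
w(T) = 1
c = 5148 (c = 572*9 = 5148)
√(w(-123) + c) = √(1 + 5148) = √5149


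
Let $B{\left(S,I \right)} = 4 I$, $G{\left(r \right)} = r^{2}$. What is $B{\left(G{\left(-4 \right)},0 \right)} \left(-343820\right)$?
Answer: $0$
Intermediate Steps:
$B{\left(G{\left(-4 \right)},0 \right)} \left(-343820\right) = 4 \cdot 0 \left(-343820\right) = 0 \left(-343820\right) = 0$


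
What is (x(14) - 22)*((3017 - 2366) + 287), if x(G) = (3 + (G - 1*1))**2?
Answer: 219492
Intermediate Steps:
x(G) = (2 + G)**2 (x(G) = (3 + (G - 1))**2 = (3 + (-1 + G))**2 = (2 + G)**2)
(x(14) - 22)*((3017 - 2366) + 287) = ((2 + 14)**2 - 22)*((3017 - 2366) + 287) = (16**2 - 22)*(651 + 287) = (256 - 22)*938 = 234*938 = 219492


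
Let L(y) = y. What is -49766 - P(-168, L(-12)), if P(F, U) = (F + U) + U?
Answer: -49574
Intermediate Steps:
P(F, U) = F + 2*U
-49766 - P(-168, L(-12)) = -49766 - (-168 + 2*(-12)) = -49766 - (-168 - 24) = -49766 - 1*(-192) = -49766 + 192 = -49574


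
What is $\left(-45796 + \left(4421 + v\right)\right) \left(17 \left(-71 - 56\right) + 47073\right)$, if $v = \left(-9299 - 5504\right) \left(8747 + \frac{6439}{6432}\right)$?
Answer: $- \frac{18710917329553853}{3216} \approx -5.8181 \cdot 10^{12}$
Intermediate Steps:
$v = - \frac{832922517829}{6432}$ ($v = - 14803 \left(8747 + 6439 \cdot \frac{1}{6432}\right) = - 14803 \left(8747 + \frac{6439}{6432}\right) = \left(-14803\right) \frac{56267143}{6432} = - \frac{832922517829}{6432} \approx -1.295 \cdot 10^{8}$)
$\left(-45796 + \left(4421 + v\right)\right) \left(17 \left(-71 - 56\right) + 47073\right) = \left(-45796 + \left(4421 - \frac{832922517829}{6432}\right)\right) \left(17 \left(-71 - 56\right) + 47073\right) = \left(-45796 - \frac{832894081957}{6432}\right) \left(17 \left(-127\right) + 47073\right) = - \frac{833188641829 \left(-2159 + 47073\right)}{6432} = \left(- \frac{833188641829}{6432}\right) 44914 = - \frac{18710917329553853}{3216}$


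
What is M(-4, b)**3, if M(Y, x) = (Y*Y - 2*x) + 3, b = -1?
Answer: 9261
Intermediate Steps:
M(Y, x) = 3 + Y**2 - 2*x (M(Y, x) = (Y**2 - 2*x) + 3 = 3 + Y**2 - 2*x)
M(-4, b)**3 = (3 + (-4)**2 - 2*(-1))**3 = (3 + 16 + 2)**3 = 21**3 = 9261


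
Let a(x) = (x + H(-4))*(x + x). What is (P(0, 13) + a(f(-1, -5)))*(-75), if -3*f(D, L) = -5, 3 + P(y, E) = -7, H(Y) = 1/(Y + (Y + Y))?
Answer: 2125/6 ≈ 354.17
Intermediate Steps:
H(Y) = 1/(3*Y) (H(Y) = 1/(Y + 2*Y) = 1/(3*Y))
P(y, E) = -10 (P(y, E) = -3 - 7 = -10)
f(D, L) = 5/3 (f(D, L) = -⅓*(-5) = 5/3)
a(x) = 2*x*(-1/12 + x) (a(x) = (x + (⅓)/(-4))*(x + x) = (x + (⅓)*(-¼))*(2*x) = (x - 1/12)*(2*x) = (-1/12 + x)*(2*x) = 2*x*(-1/12 + x))
(P(0, 13) + a(f(-1, -5)))*(-75) = (-10 + (⅙)*(5/3)*(-1 + 12*(5/3)))*(-75) = (-10 + (⅙)*(5/3)*(-1 + 20))*(-75) = (-10 + (⅙)*(5/3)*19)*(-75) = (-10 + 95/18)*(-75) = -85/18*(-75) = 2125/6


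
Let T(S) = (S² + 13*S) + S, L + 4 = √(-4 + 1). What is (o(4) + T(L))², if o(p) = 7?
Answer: 1188 - 432*I*√3 ≈ 1188.0 - 748.25*I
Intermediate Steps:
L = -4 + I*√3 (L = -4 + √(-4 + 1) = -4 + √(-3) = -4 + I*√3 ≈ -4.0 + 1.732*I)
T(S) = S² + 14*S
(o(4) + T(L))² = (7 + (-4 + I*√3)*(14 + (-4 + I*√3)))² = (7 + (-4 + I*√3)*(10 + I*√3))²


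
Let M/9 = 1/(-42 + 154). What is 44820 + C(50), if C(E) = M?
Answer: 5019849/112 ≈ 44820.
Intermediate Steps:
M = 9/112 (M = 9/(-42 + 154) = 9/112 ≈ 0.080357)
C(E) = 9/112
44820 + C(50) = 44820 + 9/112 = 5019849/112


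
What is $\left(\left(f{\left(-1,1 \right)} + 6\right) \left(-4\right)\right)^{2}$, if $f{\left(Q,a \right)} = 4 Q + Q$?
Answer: $16$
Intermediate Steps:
$f{\left(Q,a \right)} = 5 Q$
$\left(\left(f{\left(-1,1 \right)} + 6\right) \left(-4\right)\right)^{2} = \left(\left(5 \left(-1\right) + 6\right) \left(-4\right)\right)^{2} = \left(\left(-5 + 6\right) \left(-4\right)\right)^{2} = \left(1 \left(-4\right)\right)^{2} = \left(-4\right)^{2} = 16$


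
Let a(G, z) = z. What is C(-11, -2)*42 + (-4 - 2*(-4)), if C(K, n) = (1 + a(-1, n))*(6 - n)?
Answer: -332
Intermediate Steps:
C(K, n) = (1 + n)*(6 - n)
C(-11, -2)*42 + (-4 - 2*(-4)) = (6 - 1*(-2)**2 + 5*(-2))*42 + (-4 - 2*(-4)) = (6 - 1*4 - 10)*42 + (-4 + 8) = (6 - 4 - 10)*42 + 4 = -8*42 + 4 = -336 + 4 = -332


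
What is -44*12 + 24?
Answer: -504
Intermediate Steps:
-44*12 + 24 = -528 + 24 = -504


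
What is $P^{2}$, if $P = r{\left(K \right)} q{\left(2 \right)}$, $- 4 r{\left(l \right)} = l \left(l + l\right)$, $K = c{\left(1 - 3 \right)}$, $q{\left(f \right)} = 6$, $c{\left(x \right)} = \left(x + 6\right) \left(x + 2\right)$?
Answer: $0$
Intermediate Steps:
$c{\left(x \right)} = \left(2 + x\right) \left(6 + x\right)$ ($c{\left(x \right)} = \left(6 + x\right) \left(2 + x\right) = \left(2 + x\right) \left(6 + x\right)$)
$K = 0$ ($K = 12 + \left(1 - 3\right)^{2} + 8 \left(1 - 3\right) = 12 + \left(-2\right)^{2} + 8 \left(-2\right) = 12 + 4 - 16 = 0$)
$r{\left(l \right)} = - \frac{l^{2}}{2}$ ($r{\left(l \right)} = - \frac{l \left(l + l\right)}{4} = - \frac{l 2 l}{4} = - \frac{2 l^{2}}{4} = - \frac{l^{2}}{2}$)
$P = 0$ ($P = - \frac{0^{2}}{2} \cdot 6 = \left(- \frac{1}{2}\right) 0 \cdot 6 = 0 \cdot 6 = 0$)
$P^{2} = 0^{2} = 0$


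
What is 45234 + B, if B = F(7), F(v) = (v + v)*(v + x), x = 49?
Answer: 46018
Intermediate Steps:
F(v) = 2*v*(49 + v) (F(v) = (v + v)*(v + 49) = (2*v)*(49 + v) = 2*v*(49 + v))
B = 784 (B = 2*7*(49 + 7) = 2*7*56 = 784)
45234 + B = 45234 + 784 = 46018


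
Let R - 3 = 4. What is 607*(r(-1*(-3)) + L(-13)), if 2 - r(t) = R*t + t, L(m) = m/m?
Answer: -12747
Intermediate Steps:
L(m) = 1
R = 7 (R = 3 + 4 = 7)
r(t) = 2 - 8*t (r(t) = 2 - (7*t + t) = 2 - 8*t)
607*(r(-1*(-3)) + L(-13)) = 607*((2 - (-8)*(-3)) + 1) = 607*((2 - 8*3) + 1) = 607*((2 - 24) + 1) = 607*(-22 + 1) = 607*(-21) = -12747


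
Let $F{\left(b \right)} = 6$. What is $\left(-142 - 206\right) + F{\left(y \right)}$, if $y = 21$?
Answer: $-342$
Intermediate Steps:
$\left(-142 - 206\right) + F{\left(y \right)} = \left(-142 - 206\right) + 6 = -348 + 6 = -342$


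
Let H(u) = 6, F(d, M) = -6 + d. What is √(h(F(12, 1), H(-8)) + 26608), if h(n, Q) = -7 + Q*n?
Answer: √26637 ≈ 163.21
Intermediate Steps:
√(h(F(12, 1), H(-8)) + 26608) = √((-7 + 6*(-6 + 12)) + 26608) = √((-7 + 6*6) + 26608) = √((-7 + 36) + 26608) = √(29 + 26608) = √26637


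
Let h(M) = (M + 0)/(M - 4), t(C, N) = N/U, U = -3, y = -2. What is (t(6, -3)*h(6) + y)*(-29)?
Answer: -29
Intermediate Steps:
t(C, N) = -N/3 (t(C, N) = N/(-3) = N*(-1/3) = -N/3)
h(M) = M/(-4 + M)
(t(6, -3)*h(6) + y)*(-29) = ((-1/3*(-3))*(6/(-4 + 6)) - 2)*(-29) = (1*(6/2) - 2)*(-29) = (1*(6*(1/2)) - 2)*(-29) = (1*3 - 2)*(-29) = (3 - 2)*(-29) = 1*(-29) = -29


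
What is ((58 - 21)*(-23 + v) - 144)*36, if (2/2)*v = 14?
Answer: -17172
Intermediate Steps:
v = 14
((58 - 21)*(-23 + v) - 144)*36 = ((58 - 21)*(-23 + 14) - 144)*36 = (37*(-9) - 144)*36 = (-333 - 144)*36 = -477*36 = -17172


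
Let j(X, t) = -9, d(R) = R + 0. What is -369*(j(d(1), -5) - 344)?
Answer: 130257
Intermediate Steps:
d(R) = R
-369*(j(d(1), -5) - 344) = -369*(-9 - 344) = -369*(-353) = 130257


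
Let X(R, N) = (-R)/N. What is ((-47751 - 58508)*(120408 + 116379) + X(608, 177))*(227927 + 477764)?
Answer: -3142761504169789859/177 ≈ -1.7756e+16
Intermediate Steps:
X(R, N) = -R/N
((-47751 - 58508)*(120408 + 116379) + X(608, 177))*(227927 + 477764) = ((-47751 - 58508)*(120408 + 116379) - 1*608/177)*(227927 + 477764) = (-106259*236787 - 1*608*1/177)*705691 = (-25160749833 - 608/177)*705691 = -4453452721049/177*705691 = -3142761504169789859/177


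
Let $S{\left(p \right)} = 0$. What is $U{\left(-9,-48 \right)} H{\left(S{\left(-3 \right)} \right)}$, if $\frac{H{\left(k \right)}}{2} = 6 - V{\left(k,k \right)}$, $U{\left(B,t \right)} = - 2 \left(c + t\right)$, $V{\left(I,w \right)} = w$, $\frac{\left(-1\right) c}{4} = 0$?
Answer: $1152$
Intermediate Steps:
$c = 0$ ($c = \left(-4\right) 0 = 0$)
$U{\left(B,t \right)} = - 2 t$ ($U{\left(B,t \right)} = - 2 \left(0 + t\right) = - 2 t$)
$H{\left(k \right)} = 12 - 2 k$ ($H{\left(k \right)} = 2 \left(6 - k\right) = 12 - 2 k$)
$U{\left(-9,-48 \right)} H{\left(S{\left(-3 \right)} \right)} = \left(-2\right) \left(-48\right) \left(12 - 0\right) = 96 \left(12 + 0\right) = 96 \cdot 12 = 1152$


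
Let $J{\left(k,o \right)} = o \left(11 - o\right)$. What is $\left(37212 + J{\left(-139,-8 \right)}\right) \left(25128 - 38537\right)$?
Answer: $-496937540$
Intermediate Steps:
$\left(37212 + J{\left(-139,-8 \right)}\right) \left(25128 - 38537\right) = \left(37212 - 8 \left(11 - -8\right)\right) \left(25128 - 38537\right) = \left(37212 - 8 \left(11 + 8\right)\right) \left(-13409\right) = \left(37212 - 152\right) \left(-13409\right) = 37060 \left(-13409\right) = -496937540$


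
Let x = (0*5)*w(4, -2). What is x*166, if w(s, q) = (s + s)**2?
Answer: 0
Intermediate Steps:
w(s, q) = 4*s**2 (w(s, q) = (2*s)**2 = 4*s**2)
x = 0 (x = (0*5)*(4*4**2) = 0*(4*16) = 0*64 = 0)
x*166 = 0*166 = 0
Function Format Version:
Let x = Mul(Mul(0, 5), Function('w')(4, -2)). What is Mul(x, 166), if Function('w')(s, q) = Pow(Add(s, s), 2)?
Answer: 0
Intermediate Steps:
Function('w')(s, q) = Mul(4, Pow(s, 2)) (Function('w')(s, q) = Pow(Mul(2, s), 2) = Mul(4, Pow(s, 2)))
x = 0 (x = Mul(Mul(0, 5), Mul(4, Pow(4, 2))) = Mul(0, Mul(4, 16)) = Mul(0, 64) = 0)
Mul(x, 166) = Mul(0, 166) = 0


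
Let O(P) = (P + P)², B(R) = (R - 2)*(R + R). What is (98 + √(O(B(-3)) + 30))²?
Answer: 13234 + 2156*√30 ≈ 25043.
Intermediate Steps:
B(R) = 2*R*(-2 + R) (B(R) = (-2 + R)*(2*R) = 2*R*(-2 + R))
O(P) = 4*P² (O(P) = (2*P)² = 4*P²)
(98 + √(O(B(-3)) + 30))² = (98 + √(4*(2*(-3)*(-2 - 3))² + 30))² = (98 + √(4*(2*(-3)*(-5))² + 30))² = (98 + √(4*30² + 30))² = (98 + √(4*900 + 30))² = (98 + √(3600 + 30))² = (98 + √3630)² = (98 + 11*√30)²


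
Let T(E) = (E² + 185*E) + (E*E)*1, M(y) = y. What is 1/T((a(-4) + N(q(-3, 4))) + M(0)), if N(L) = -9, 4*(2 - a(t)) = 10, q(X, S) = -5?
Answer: -1/1577 ≈ -0.00063412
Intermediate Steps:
a(t) = -½ (a(t) = 2 - ¼*10 = 2 - 5/2 = -½)
T(E) = 2*E² + 185*E (T(E) = (E² + 185*E) + E²*1 = (E² + 185*E) + E² = 2*E² + 185*E)
1/T((a(-4) + N(q(-3, 4))) + M(0)) = 1/(((-½ - 9) + 0)*(185 + 2*((-½ - 9) + 0))) = 1/((-19/2 + 0)*(185 + 2*(-19/2 + 0))) = 1/(-19*(185 + 2*(-19/2))/2) = 1/(-19*(185 - 19)/2) = 1/(-19/2*166) = 1/(-1577) = -1/1577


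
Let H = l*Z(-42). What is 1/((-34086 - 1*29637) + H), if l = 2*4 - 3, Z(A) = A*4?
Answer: -1/64563 ≈ -1.5489e-5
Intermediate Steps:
Z(A) = 4*A
l = 5 (l = 8 - 3 = 5)
H = -840 (H = 5*(4*(-42)) = 5*(-168) = -840)
1/((-34086 - 1*29637) + H) = 1/((-34086 - 1*29637) - 840) = 1/((-34086 - 29637) - 840) = 1/(-63723 - 840) = 1/(-64563) = -1/64563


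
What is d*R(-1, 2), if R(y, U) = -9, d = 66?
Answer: -594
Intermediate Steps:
d*R(-1, 2) = 66*(-9) = -594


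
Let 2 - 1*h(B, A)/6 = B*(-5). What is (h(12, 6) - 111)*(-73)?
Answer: -19053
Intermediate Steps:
h(B, A) = 12 + 30*B (h(B, A) = 12 - 6*B*(-5) = 12 - (-30)*B = 12 + 30*B)
(h(12, 6) - 111)*(-73) = ((12 + 30*12) - 111)*(-73) = ((12 + 360) - 111)*(-73) = (372 - 111)*(-73) = 261*(-73) = -19053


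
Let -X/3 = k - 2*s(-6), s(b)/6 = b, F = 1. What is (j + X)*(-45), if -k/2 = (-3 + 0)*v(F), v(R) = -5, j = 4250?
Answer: -185580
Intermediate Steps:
s(b) = 6*b
k = -30 (k = -2*(-3 + 0)*(-5) = -(-6)*(-5) = -2*15 = -30)
X = -126 (X = -3*(-30 - 12*(-6)) = -3*(-30 - 2*(-36)) = -3*(-30 + 72) = -3*42 = -126)
(j + X)*(-45) = (4250 - 126)*(-45) = 4124*(-45) = -185580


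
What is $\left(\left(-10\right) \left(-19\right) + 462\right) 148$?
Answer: $96496$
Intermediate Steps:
$\left(\left(-10\right) \left(-19\right) + 462\right) 148 = \left(190 + 462\right) 148 = 652 \cdot 148 = 96496$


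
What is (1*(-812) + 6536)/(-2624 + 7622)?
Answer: 954/833 ≈ 1.1453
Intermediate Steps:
(1*(-812) + 6536)/(-2624 + 7622) = (-812 + 6536)/4998 = 5724*(1/4998) = 954/833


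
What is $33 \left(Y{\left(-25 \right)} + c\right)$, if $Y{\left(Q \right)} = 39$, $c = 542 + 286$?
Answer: $28611$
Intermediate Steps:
$c = 828$
$33 \left(Y{\left(-25 \right)} + c\right) = 33 \left(39 + 828\right) = 33 \cdot 867 = 28611$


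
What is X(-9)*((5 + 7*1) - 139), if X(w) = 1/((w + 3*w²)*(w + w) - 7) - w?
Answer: -4822190/4219 ≈ -1143.0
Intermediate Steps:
X(w) = 1/(-7 + 2*w*(w + 3*w²)) - w (X(w) = 1/((w + 3*w²)*(2*w) - 7) - w = 1/(2*w*(w + 3*w²) - 7) - w = 1/(-7 + 2*w*(w + 3*w²)) - w)
X(-9)*((5 + 7*1) - 139) = ((1 - 6*(-9)⁴ - 2*(-9)³ + 7*(-9))/(-7 + 2*(-9)² + 6*(-9)³))*((5 + 7*1) - 139) = ((1 - 6*6561 - 2*(-729) - 63)/(-7 + 2*81 + 6*(-729)))*((5 + 7) - 139) = ((1 - 39366 + 1458 - 63)/(-7 + 162 - 4374))*(12 - 139) = (-37970/(-4219))*(-127) = -1/4219*(-37970)*(-127) = (37970/4219)*(-127) = -4822190/4219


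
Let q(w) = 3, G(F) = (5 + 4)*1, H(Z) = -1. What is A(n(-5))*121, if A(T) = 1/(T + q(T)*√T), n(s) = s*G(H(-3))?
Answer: -121/54 - 121*I*√5/270 ≈ -2.2407 - 1.0021*I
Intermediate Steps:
G(F) = 9 (G(F) = 9*1 = 9)
n(s) = 9*s (n(s) = s*9 = 9*s)
A(T) = 1/(T + 3*√T)
A(n(-5))*121 = 121/(9*(-5) + 3*√(9*(-5))) = 121/(-45 + 3*√(-45)) = 121/(-45 + 3*(3*I*√5)) = 121/(-45 + 9*I*√5)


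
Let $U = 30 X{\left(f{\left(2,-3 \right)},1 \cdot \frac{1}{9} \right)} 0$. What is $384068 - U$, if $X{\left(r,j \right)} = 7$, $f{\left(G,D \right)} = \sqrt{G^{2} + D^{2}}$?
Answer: $384068$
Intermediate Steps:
$f{\left(G,D \right)} = \sqrt{D^{2} + G^{2}}$
$U = 0$ ($U = 30 \cdot 7 \cdot 0 = 210 \cdot 0 = 0$)
$384068 - U = 384068 - 0 = 384068 + 0 = 384068$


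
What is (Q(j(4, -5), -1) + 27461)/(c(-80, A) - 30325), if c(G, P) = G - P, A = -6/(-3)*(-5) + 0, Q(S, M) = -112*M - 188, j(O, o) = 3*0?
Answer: -5477/6079 ≈ -0.90097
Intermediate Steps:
j(O, o) = 0
Q(S, M) = -188 - 112*M
A = -10 (A = -6*(-1/3)*(-5) + 0 = 2*(-5) + 0 = -10 + 0 = -10)
(Q(j(4, -5), -1) + 27461)/(c(-80, A) - 30325) = ((-188 - 112*(-1)) + 27461)/((-80 - 1*(-10)) - 30325) = ((-188 + 112) + 27461)/((-80 + 10) - 30325) = (-76 + 27461)/(-70 - 30325) = 27385/(-30395) = 27385*(-1/30395) = -5477/6079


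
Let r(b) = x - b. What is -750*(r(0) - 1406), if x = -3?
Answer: 1056750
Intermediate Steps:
r(b) = -3 - b
-750*(r(0) - 1406) = -750*((-3 - 1*0) - 1406) = -750*((-3 + 0) - 1406) = -750*(-3 - 1406) = -750*(-1409) = 1056750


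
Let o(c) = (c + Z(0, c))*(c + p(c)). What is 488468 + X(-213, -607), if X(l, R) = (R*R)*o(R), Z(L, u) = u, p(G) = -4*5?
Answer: 280455761390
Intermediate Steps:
p(G) = -20
o(c) = 2*c*(-20 + c) (o(c) = (c + c)*(c - 20) = (2*c)*(-20 + c) = 2*c*(-20 + c))
X(l, R) = 2*R**3*(-20 + R) (X(l, R) = (R*R)*(2*R*(-20 + R)) = R**2*(2*R*(-20 + R)) = 2*R**3*(-20 + R))
488468 + X(-213, -607) = 488468 + 2*(-607)**3*(-20 - 607) = 488468 + 2*(-223648543)*(-627) = 488468 + 280455272922 = 280455761390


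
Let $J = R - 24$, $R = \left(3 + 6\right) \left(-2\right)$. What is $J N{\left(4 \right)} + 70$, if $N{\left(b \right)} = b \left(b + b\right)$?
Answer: $-1274$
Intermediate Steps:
$R = -18$ ($R = 9 \left(-2\right) = -18$)
$N{\left(b \right)} = 2 b^{2}$ ($N{\left(b \right)} = b 2 b = 2 b^{2}$)
$J = -42$ ($J = -18 - 24 = -42$)
$J N{\left(4 \right)} + 70 = - 42 \cdot 2 \cdot 4^{2} + 70 = - 42 \cdot 2 \cdot 16 + 70 = \left(-42\right) 32 + 70 = -1344 + 70 = -1274$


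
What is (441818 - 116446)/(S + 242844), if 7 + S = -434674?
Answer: -325372/191837 ≈ -1.6961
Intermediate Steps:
S = -434681 (S = -7 - 434674 = -434681)
(441818 - 116446)/(S + 242844) = (441818 - 116446)/(-434681 + 242844) = 325372/(-191837) = 325372*(-1/191837) = -325372/191837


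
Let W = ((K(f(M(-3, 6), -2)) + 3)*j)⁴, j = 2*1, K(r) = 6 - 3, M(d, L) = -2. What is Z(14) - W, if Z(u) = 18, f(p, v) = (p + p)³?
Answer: -20718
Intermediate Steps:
f(p, v) = 8*p³ (f(p, v) = (2*p)³ = 8*p³)
K(r) = 3
j = 2
W = 20736 (W = ((3 + 3)*2)⁴ = (6*2)⁴ = 12⁴ = 20736)
Z(14) - W = 18 - 1*20736 = 18 - 20736 = -20718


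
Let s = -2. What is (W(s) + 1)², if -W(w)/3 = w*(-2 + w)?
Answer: 529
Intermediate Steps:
W(w) = -3*w*(-2 + w)
(W(s) + 1)² = (3*(-2)*(2 - 1*(-2)) + 1)² = (3*(-2)*(2 + 2) + 1)² = (3*(-2)*4 + 1)² = (-24 + 1)² = (-23)² = 529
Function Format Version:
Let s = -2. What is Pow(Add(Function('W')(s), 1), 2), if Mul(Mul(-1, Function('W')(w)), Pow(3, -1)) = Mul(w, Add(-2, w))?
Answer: 529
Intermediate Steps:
Function('W')(w) = Mul(-3, w, Add(-2, w)) (Function('W')(w) = Mul(-3, Mul(w, Add(-2, w))) = Mul(-3, w, Add(-2, w)))
Pow(Add(Function('W')(s), 1), 2) = Pow(Add(Mul(3, -2, Add(2, Mul(-1, -2))), 1), 2) = Pow(Add(Mul(3, -2, Add(2, 2)), 1), 2) = Pow(Add(Mul(3, -2, 4), 1), 2) = Pow(Add(-24, 1), 2) = Pow(-23, 2) = 529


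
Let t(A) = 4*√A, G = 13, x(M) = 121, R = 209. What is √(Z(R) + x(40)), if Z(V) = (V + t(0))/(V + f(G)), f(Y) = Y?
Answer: √6009762/222 ≈ 11.043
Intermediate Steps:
Z(V) = V/(13 + V) (Z(V) = (V + 4*√0)/(V + 13) = (V + 4*0)/(13 + V) = (V + 0)/(13 + V) = V/(13 + V))
√(Z(R) + x(40)) = √(209/(13 + 209) + 121) = √(209/222 + 121) = √(27071/222) = √6009762/222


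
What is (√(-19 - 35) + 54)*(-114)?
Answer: -6156 - 342*I*√6 ≈ -6156.0 - 837.73*I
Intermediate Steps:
(√(-19 - 35) + 54)*(-114) = (√(-54) + 54)*(-114) = (3*I*√6 + 54)*(-114) = (54 + 3*I*√6)*(-114) = -6156 - 342*I*√6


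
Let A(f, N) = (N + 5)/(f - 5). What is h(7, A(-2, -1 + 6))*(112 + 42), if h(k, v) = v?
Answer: -220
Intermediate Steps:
A(f, N) = (5 + N)/(-5 + f)
h(7, A(-2, -1 + 6))*(112 + 42) = ((5 + (-1 + 6))/(-5 - 2))*(112 + 42) = ((5 + 5)/(-7))*154 = -1/7*10*154 = -10/7*154 = -220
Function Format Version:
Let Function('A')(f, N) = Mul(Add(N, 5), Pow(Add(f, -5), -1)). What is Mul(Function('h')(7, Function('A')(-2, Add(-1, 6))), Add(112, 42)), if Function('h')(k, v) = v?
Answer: -220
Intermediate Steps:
Function('A')(f, N) = Mul(Pow(Add(-5, f), -1), Add(5, N)) (Function('A')(f, N) = Mul(Add(5, N), Pow(Add(-5, f), -1)) = Mul(Pow(Add(-5, f), -1), Add(5, N)))
Mul(Function('h')(7, Function('A')(-2, Add(-1, 6))), Add(112, 42)) = Mul(Mul(Pow(Add(-5, -2), -1), Add(5, Add(-1, 6))), Add(112, 42)) = Mul(Mul(Pow(-7, -1), Add(5, 5)), 154) = Mul(Mul(Rational(-1, 7), 10), 154) = Mul(Rational(-10, 7), 154) = -220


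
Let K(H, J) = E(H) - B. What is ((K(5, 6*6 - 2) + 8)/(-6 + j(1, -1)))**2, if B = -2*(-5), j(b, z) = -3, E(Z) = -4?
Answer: 4/9 ≈ 0.44444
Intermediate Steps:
B = 10
K(H, J) = -14 (K(H, J) = -4 - 1*10 = -4 - 10 = -14)
((K(5, 6*6 - 2) + 8)/(-6 + j(1, -1)))**2 = ((-14 + 8)/(-6 - 3))**2 = (-6/(-9))**2 = (-6*(-1/9))**2 = (2/3)**2 = 4/9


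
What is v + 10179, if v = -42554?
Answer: -32375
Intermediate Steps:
v + 10179 = -42554 + 10179 = -32375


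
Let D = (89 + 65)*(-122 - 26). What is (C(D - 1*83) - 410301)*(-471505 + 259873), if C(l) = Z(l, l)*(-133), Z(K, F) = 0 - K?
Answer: 730696727232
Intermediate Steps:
Z(K, F) = -K
D = -22792 (D = 154*(-148) = -22792)
C(l) = 133*l (C(l) = -l*(-133) = 133*l)
(C(D - 1*83) - 410301)*(-471505 + 259873) = (133*(-22792 - 1*83) - 410301)*(-471505 + 259873) = (133*(-22792 - 83) - 410301)*(-211632) = (133*(-22875) - 410301)*(-211632) = (-3042375 - 410301)*(-211632) = -3452676*(-211632) = 730696727232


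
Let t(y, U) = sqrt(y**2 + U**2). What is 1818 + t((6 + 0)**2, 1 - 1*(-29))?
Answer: 1818 + 6*sqrt(61) ≈ 1864.9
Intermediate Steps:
t(y, U) = sqrt(U**2 + y**2)
1818 + t((6 + 0)**2, 1 - 1*(-29)) = 1818 + sqrt((1 - 1*(-29))**2 + ((6 + 0)**2)**2) = 1818 + sqrt((1 + 29)**2 + (6**2)**2) = 1818 + sqrt(30**2 + 36**2) = 1818 + sqrt(900 + 1296) = 1818 + sqrt(2196) = 1818 + 6*sqrt(61)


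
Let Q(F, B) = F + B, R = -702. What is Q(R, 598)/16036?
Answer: -26/4009 ≈ -0.0064854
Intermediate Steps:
Q(F, B) = B + F
Q(R, 598)/16036 = (598 - 702)/16036 = -104*1/16036 = -26/4009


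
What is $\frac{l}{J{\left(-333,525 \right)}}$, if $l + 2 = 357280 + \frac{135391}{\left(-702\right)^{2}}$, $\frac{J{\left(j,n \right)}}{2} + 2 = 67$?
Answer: $\frac{176068162903}{64064520} \approx 2748.3$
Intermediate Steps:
$J{\left(j,n \right)} = 130$ ($J{\left(j,n \right)} = -4 + 2 \cdot 67 = -4 + 134 = 130$)
$l = \frac{176068162903}{492804}$ ($l = -2 + \left(357280 + \frac{135391}{\left(-702\right)^{2}}\right) = -2 + \left(357280 + \frac{135391}{492804}\right) = -2 + \frac{176069148511}{492804} = \frac{176068162903}{492804} \approx 3.5728 \cdot 10^{5}$)
$\frac{l}{J{\left(-333,525 \right)}} = \frac{176068162903}{492804 \cdot 130} = \frac{176068162903}{492804} \cdot \frac{1}{130} = \frac{176068162903}{64064520}$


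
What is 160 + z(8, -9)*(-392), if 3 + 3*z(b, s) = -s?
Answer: -624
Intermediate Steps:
z(b, s) = -1 - s/3 (z(b, s) = -1 + (-s)/3 = -1 - s/3)
160 + z(8, -9)*(-392) = 160 + (-1 - ⅓*(-9))*(-392) = 160 + (-1 + 3)*(-392) = 160 + 2*(-392) = 160 - 784 = -624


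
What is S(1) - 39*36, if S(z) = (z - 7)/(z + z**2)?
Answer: -1407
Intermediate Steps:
S(z) = (-7 + z)/(z + z**2)
S(1) - 39*36 = (-7 + 1)/(1*(1 + 1)) - 39*36 = 1*(-6)/2 - 1404 = 1*(1/2)*(-6) - 1404 = -3 - 1404 = -1407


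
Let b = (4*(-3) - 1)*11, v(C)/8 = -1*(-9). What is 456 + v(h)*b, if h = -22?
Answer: -9840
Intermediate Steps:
v(C) = 72 (v(C) = 8*(-1*(-9)) = 8*9 = 72)
b = -143 (b = (-12 - 1)*11 = -13*11 = -143)
456 + v(h)*b = 456 + 72*(-143) = 456 - 10296 = -9840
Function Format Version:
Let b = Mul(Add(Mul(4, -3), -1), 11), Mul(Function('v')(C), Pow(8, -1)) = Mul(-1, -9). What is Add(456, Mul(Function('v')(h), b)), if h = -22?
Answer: -9840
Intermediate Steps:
Function('v')(C) = 72 (Function('v')(C) = Mul(8, Mul(-1, -9)) = Mul(8, 9) = 72)
b = -143 (b = Mul(Add(-12, -1), 11) = Mul(-13, 11) = -143)
Add(456, Mul(Function('v')(h), b)) = Add(456, Mul(72, -143)) = Add(456, -10296) = -9840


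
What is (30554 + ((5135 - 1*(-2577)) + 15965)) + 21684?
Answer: 75915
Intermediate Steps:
(30554 + ((5135 - 1*(-2577)) + 15965)) + 21684 = (30554 + ((5135 + 2577) + 15965)) + 21684 = (30554 + (7712 + 15965)) + 21684 = (30554 + 23677) + 21684 = 54231 + 21684 = 75915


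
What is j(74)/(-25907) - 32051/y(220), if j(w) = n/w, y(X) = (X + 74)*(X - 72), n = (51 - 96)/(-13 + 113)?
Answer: -296551783/402594780 ≈ -0.73660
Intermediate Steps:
n = -9/20 (n = -45/100 = -45*1/100 = -9/20 ≈ -0.45000)
y(X) = (-72 + X)*(74 + X) (y(X) = (74 + X)*(-72 + X) = (-72 + X)*(74 + X))
j(w) = -9/(20*w)
j(74)/(-25907) - 32051/y(220) = -9/20/74/(-25907) - 32051/(-5328 + 220² + 2*220) = -9/20*1/74*(-1/25907) - 32051/(-5328 + 48400 + 440) = -9/1480*(-1/25907) - 32051/43512 = 9/38342360 - 32051*1/43512 = 9/38342360 - 32051/43512 = -296551783/402594780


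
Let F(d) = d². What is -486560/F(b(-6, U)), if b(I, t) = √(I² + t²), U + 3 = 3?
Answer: -121640/9 ≈ -13516.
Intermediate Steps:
U = 0 (U = -3 + 3 = 0)
-486560/F(b(-6, U)) = -486560/((-6)² + 0²) = -486560/(36 + 0) = -486560/((√36)²) = -486560/(6²) = -486560/36 = -486560*1/36 = -121640/9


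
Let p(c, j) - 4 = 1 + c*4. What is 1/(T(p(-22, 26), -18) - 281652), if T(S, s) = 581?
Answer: -1/281071 ≈ -3.5578e-6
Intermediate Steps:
p(c, j) = 5 + 4*c (p(c, j) = 4 + (1 + c*4) = 4 + (1 + 4*c) = 5 + 4*c)
1/(T(p(-22, 26), -18) - 281652) = 1/(581 - 281652) = 1/(-281071) = -1/281071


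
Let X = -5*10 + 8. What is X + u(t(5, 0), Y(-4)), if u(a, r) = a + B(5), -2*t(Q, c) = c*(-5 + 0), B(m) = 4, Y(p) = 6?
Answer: -38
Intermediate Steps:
t(Q, c) = 5*c/2 (t(Q, c) = -c*(-5 + 0)/2 = -c*(-5)/2 = -(-5)*c/2 = 5*c/2)
u(a, r) = 4 + a (u(a, r) = a + 4 = 4 + a)
X = -42 (X = -50 + 8 = -42)
X + u(t(5, 0), Y(-4)) = -42 + (4 + (5/2)*0) = -42 + (4 + 0) = -42 + 4 = -38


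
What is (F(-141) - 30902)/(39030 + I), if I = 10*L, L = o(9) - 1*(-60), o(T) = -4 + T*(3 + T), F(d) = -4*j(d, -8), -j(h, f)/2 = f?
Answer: -15483/20335 ≈ -0.76140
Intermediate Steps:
j(h, f) = -2*f
F(d) = -64 (F(d) = -(-8)*(-8) = -4*16 = -64)
L = 164 (L = (-4 + 9² + 3*9) - 1*(-60) = (-4 + 81 + 27) + 60 = 104 + 60 = 164)
I = 1640 (I = 10*164 = 1640)
(F(-141) - 30902)/(39030 + I) = (-64 - 30902)/(39030 + 1640) = -30966/40670 = -30966*1/40670 = -15483/20335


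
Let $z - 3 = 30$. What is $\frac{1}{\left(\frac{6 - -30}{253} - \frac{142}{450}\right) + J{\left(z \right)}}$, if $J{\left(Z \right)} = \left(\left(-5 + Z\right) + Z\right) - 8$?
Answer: $\frac{56925}{3007162} \approx 0.01893$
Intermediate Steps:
$z = 33$ ($z = 3 + 30 = 33$)
$J{\left(Z \right)} = -13 + 2 Z$ ($J{\left(Z \right)} = \left(-5 + 2 Z\right) - 8 = -13 + 2 Z$)
$\frac{1}{\left(\frac{6 - -30}{253} - \frac{142}{450}\right) + J{\left(z \right)}} = \frac{1}{\left(\frac{6 - -30}{253} - \frac{142}{450}\right) + \left(-13 + 2 \cdot 33\right)} = \frac{1}{\left(\left(6 + 30\right) \frac{1}{253} - \frac{71}{225}\right) + \left(-13 + 66\right)} = \frac{1}{\left(36 \cdot \frac{1}{253} - \frac{71}{225}\right) + 53} = \frac{1}{\left(\frac{36}{253} - \frac{71}{225}\right) + 53} = \frac{1}{- \frac{9863}{56925} + 53} = \frac{1}{\frac{3007162}{56925}} = \frac{56925}{3007162}$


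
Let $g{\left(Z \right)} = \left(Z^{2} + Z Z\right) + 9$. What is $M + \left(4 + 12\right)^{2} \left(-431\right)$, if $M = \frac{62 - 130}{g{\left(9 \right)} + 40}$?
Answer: $- \frac{23280964}{211} \approx -1.1034 \cdot 10^{5}$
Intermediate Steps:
$g{\left(Z \right)} = 9 + 2 Z^{2}$ ($g{\left(Z \right)} = \left(Z^{2} + Z^{2}\right) + 9 = 2 Z^{2} + 9 = 9 + 2 Z^{2}$)
$M = - \frac{68}{211}$ ($M = \frac{62 - 130}{\left(9 + 2 \cdot 9^{2}\right) + 40} = \frac{62 - 130}{\left(9 + 2 \cdot 81\right) + 40} = \frac{62 - 130}{\left(9 + 162\right) + 40} = - \frac{68}{171 + 40} = - \frac{68}{211} \approx -0.32227$)
$M + \left(4 + 12\right)^{2} \left(-431\right) = - \frac{68}{211} + \left(4 + 12\right)^{2} \left(-431\right) = - \frac{68}{211} + 16^{2} \left(-431\right) = - \frac{68}{211} + 256 \left(-431\right) = - \frac{68}{211} - 110336 = - \frac{23280964}{211}$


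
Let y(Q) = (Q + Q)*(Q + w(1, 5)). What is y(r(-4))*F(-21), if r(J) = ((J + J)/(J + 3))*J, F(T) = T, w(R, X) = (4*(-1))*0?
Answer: -43008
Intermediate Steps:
w(R, X) = 0 (w(R, X) = -4*0 = 0)
r(J) = 2*J**2/(3 + J) (r(J) = ((2*J)/(3 + J))*J = (2*J/(3 + J))*J = 2*J**2/(3 + J))
y(Q) = 2*Q**2 (y(Q) = (Q + Q)*(Q + 0) = (2*Q)*Q = 2*Q**2)
y(r(-4))*F(-21) = (2*(2*(-4)**2/(3 - 4))**2)*(-21) = (2*(2*16/(-1))**2)*(-21) = (2*(2*16*(-1))**2)*(-21) = (2*(-32)**2)*(-21) = (2*1024)*(-21) = 2048*(-21) = -43008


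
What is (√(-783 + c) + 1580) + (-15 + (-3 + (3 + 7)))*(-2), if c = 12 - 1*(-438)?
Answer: 1596 + 3*I*√37 ≈ 1596.0 + 18.248*I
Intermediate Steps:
c = 450 (c = 12 + 438 = 450)
(√(-783 + c) + 1580) + (-15 + (-3 + (3 + 7)))*(-2) = (√(-783 + 450) + 1580) + (-15 + (-3 + (3 + 7)))*(-2) = (√(-333) + 1580) + (-15 + (-3 + 10))*(-2) = (3*I*√37 + 1580) + (-15 + 7)*(-2) = (1580 + 3*I*√37) - 8*(-2) = (1580 + 3*I*√37) + 16 = 1596 + 3*I*√37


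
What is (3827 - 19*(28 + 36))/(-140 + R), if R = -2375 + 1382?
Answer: -2611/1133 ≈ -2.3045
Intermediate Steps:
R = -993
(3827 - 19*(28 + 36))/(-140 + R) = (3827 - 19*(28 + 36))/(-140 - 993) = (3827 - 19*64)/(-1133) = (3827 - 1216)*(-1/1133) = 2611*(-1/1133) = -2611/1133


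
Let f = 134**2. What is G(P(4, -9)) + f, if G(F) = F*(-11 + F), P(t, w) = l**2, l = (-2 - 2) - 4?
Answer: 21348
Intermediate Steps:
l = -8 (l = -4 - 4 = -8)
P(t, w) = 64 (P(t, w) = (-8)**2 = 64)
f = 17956
G(P(4, -9)) + f = 64*(-11 + 64) + 17956 = 64*53 + 17956 = 3392 + 17956 = 21348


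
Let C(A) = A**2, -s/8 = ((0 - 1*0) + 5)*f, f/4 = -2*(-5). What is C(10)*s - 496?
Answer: -160496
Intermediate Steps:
f = 40 (f = 4*(-2*(-5)) = 4*10 = 40)
s = -1600 (s = -8*((0 - 1*0) + 5)*40 = -8*((0 + 0) + 5)*40 = -8*(0 + 5)*40 = -40*40 = -8*200 = -1600)
C(10)*s - 496 = 10**2*(-1600) - 496 = 100*(-1600) - 496 = -160000 - 496 = -160496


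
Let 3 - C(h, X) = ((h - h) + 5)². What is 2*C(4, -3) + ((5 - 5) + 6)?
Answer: -38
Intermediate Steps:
C(h, X) = -22 (C(h, X) = 3 - ((h - h) + 5)² = 3 - (0 + 5)² = 3 - 1*5² = 3 - 1*25 = 3 - 25 = -22)
2*C(4, -3) + ((5 - 5) + 6) = 2*(-22) + ((5 - 5) + 6) = -44 + (0 + 6) = -44 + 6 = -38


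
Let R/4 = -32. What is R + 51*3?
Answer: 25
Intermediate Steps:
R = -128 (R = 4*(-32) = -128)
R + 51*3 = -128 + 51*3 = -128 + 153 = 25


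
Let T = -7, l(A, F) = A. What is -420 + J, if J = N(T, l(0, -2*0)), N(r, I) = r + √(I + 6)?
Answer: -427 + √6 ≈ -424.55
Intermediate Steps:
N(r, I) = r + √(6 + I)
J = -7 + √6 (J = -7 + √(6 + 0) = -7 + √6 ≈ -4.5505)
-420 + J = -420 + (-7 + √6) = -427 + √6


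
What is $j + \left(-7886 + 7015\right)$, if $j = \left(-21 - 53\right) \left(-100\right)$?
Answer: $6529$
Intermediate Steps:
$j = 7400$ ($j = \left(-74\right) \left(-100\right) = 7400$)
$j + \left(-7886 + 7015\right) = 7400 + \left(-7886 + 7015\right) = 7400 - 871 = 6529$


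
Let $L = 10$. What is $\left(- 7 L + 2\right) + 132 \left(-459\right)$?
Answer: $-60656$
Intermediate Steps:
$\left(- 7 L + 2\right) + 132 \left(-459\right) = \left(\left(-7\right) 10 + 2\right) + 132 \left(-459\right) = \left(-70 + 2\right) - 60588 = -68 - 60588 = -60656$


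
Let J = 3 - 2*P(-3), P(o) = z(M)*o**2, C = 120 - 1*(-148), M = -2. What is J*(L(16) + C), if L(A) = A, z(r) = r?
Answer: 11076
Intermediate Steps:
C = 268 (C = 120 + 148 = 268)
P(o) = -2*o**2
J = 39 (J = 3 - (-4)*(-3)**2 = 3 - (-4)*9 = 3 - 2*(-18) = 3 + 36 = 39)
J*(L(16) + C) = 39*(16 + 268) = 39*284 = 11076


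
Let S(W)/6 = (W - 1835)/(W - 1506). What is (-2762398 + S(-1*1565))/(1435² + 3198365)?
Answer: -249508937/474884085 ≈ -0.52541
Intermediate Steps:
S(W) = 6*(-1835 + W)/(-1506 + W) (S(W) = 6*((W - 1835)/(W - 1506)) = 6*((-1835 + W)/(-1506 + W)) = 6*(-1835 + W)/(-1506 + W))
(-2762398 + S(-1*1565))/(1435² + 3198365) = (-2762398 + 6*(-1835 - 1*1565)/(-1506 - 1*1565))/(1435² + 3198365) = (-2762398 + 6*(-1835 - 1565)/(-1506 - 1565))/(2059225 + 3198365) = (-2762398 + 6*(-3400)/(-3071))/5257590 = (-2762398 + 6*(-1/3071)*(-3400))*(1/5257590) = (-2762398 + 20400/3071)*(1/5257590) = -8483303858/3071*1/5257590 = -249508937/474884085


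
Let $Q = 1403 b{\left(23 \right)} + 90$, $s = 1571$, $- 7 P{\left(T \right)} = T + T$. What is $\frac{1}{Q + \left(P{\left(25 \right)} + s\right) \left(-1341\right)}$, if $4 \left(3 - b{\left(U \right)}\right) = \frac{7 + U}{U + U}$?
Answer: $- \frac{28}{58605741} \approx -4.7777 \cdot 10^{-7}$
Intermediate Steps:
$P{\left(T \right)} = - \frac{2 T}{7}$ ($P{\left(T \right)} = - \frac{T + T}{7} = - \frac{2 T}{7}$)
$b{\left(U \right)} = 3 - \frac{7 + U}{8 U}$ ($b{\left(U \right)} = 3 - \frac{\left(7 + U\right) \frac{1}{U + U}}{4} = 3 - \frac{\left(7 + U\right) \frac{1}{2 U}}{4} = 3 - \frac{\frac{1}{2} \frac{1}{U} \left(7 + U\right)}{4} = 3 - \frac{7 + U}{8 U}$)
$Q = \frac{16281}{4}$ ($Q = 1403 \frac{-7 + 23 \cdot 23}{8 \cdot 23} + 90 = 1403 \cdot \frac{1}{8} \cdot \frac{1}{23} \left(-7 + 529\right) + 90 = 1403 \cdot \frac{1}{8} \cdot \frac{1}{23} \cdot 522 + 90 = 1403 \cdot \frac{261}{92} + 90 = \frac{15921}{4} + 90 = \frac{16281}{4} \approx 4070.3$)
$\frac{1}{Q + \left(P{\left(25 \right)} + s\right) \left(-1341\right)} = \frac{1}{\frac{16281}{4} + \left(\left(- \frac{2}{7}\right) 25 + 1571\right) \left(-1341\right)} = \frac{1}{\frac{16281}{4} + \left(- \frac{50}{7} + 1571\right) \left(-1341\right)} = \frac{1}{\frac{16281}{4} + \frac{10947}{7} \left(-1341\right)} = \frac{1}{\frac{16281}{4} - \frac{14679927}{7}} = \frac{1}{- \frac{58605741}{28}} = - \frac{28}{58605741}$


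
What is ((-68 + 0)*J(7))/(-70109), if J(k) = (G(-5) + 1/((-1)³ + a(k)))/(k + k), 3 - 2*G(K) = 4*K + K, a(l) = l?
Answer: 1445/1472289 ≈ 0.00098146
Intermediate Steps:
G(K) = 3/2 - 5*K/2 (G(K) = 3/2 - (4*K + K)/2 = 3/2 - 5*K/2)
J(k) = (14 + 1/(-1 + k))/(2*k) (J(k) = ((3/2 - 5/2*(-5)) + 1/((-1)³ + k))/(k + k) = ((3/2 + 25/2) + 1/(-1 + k))/((2*k)) = (14 + 1/(-1 + k))*(1/(2*k)) = (14 + 1/(-1 + k))/(2*k))
((-68 + 0)*J(7))/(-70109) = ((-68 + 0)*((½)*(-13 + 14*7)/(7*(-1 + 7))))/(-70109) = -34*(-13 + 98)/(7*6)*(-1/70109) = -34*85/(7*6)*(-1/70109) = -68*85/84*(-1/70109) = -1445/21*(-1/70109) = 1445/1472289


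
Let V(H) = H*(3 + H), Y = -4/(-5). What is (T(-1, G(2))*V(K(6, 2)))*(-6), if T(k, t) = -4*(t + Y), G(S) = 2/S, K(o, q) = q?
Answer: 432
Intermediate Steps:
Y = ⅘ (Y = -4*(-⅕) = ⅘ ≈ 0.80000)
T(k, t) = -16/5 - 4*t (T(k, t) = -4*(t + ⅘) = -4*(⅘ + t) = -16/5 - 4*t)
(T(-1, G(2))*V(K(6, 2)))*(-6) = ((-16/5 - 8/2)*(2*(3 + 2)))*(-6) = ((-16/5 - 8/2)*(2*5))*(-6) = ((-16/5 - 4*1)*10)*(-6) = ((-16/5 - 4)*10)*(-6) = -36/5*10*(-6) = -72*(-6) = 432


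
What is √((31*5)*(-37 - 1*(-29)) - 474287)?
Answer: I*√475527 ≈ 689.58*I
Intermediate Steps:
√((31*5)*(-37 - 1*(-29)) - 474287) = √(155*(-37 + 29) - 474287) = √(155*(-8) - 474287) = √(-1240 - 474287) = √(-475527) = I*√475527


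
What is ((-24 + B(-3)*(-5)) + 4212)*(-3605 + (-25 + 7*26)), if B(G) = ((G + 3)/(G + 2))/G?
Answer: -14440224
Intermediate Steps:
B(G) = (3 + G)/(G*(2 + G)) (B(G) = ((3 + G)/(2 + G))/G = (3 + G)/(G*(2 + G)))
((-24 + B(-3)*(-5)) + 4212)*(-3605 + (-25 + 7*26)) = ((-24 + ((3 - 3)/((-3)*(2 - 3)))*(-5)) + 4212)*(-3605 + (-25 + 7*26)) = ((-24 - 1/3*0/(-1)*(-5)) + 4212)*(-3605 + (-25 + 182)) = ((-24 - 1/3*(-1)*0*(-5)) + 4212)*(-3605 + 157) = ((-24 + 0*(-5)) + 4212)*(-3448) = ((-24 + 0) + 4212)*(-3448) = (-24 + 4212)*(-3448) = 4188*(-3448) = -14440224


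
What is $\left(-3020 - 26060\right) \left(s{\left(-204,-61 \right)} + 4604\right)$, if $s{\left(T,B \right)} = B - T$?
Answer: $-138042760$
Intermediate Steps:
$\left(-3020 - 26060\right) \left(s{\left(-204,-61 \right)} + 4604\right) = \left(-3020 - 26060\right) \left(\left(-61 - -204\right) + 4604\right) = - 29080 \left(\left(-61 + 204\right) + 4604\right) = - 29080 \left(143 + 4604\right) = \left(-29080\right) 4747 = -138042760$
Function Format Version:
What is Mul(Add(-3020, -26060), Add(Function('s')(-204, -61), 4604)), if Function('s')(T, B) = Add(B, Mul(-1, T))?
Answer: -138042760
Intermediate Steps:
Mul(Add(-3020, -26060), Add(Function('s')(-204, -61), 4604)) = Mul(Add(-3020, -26060), Add(Add(-61, Mul(-1, -204)), 4604)) = Mul(-29080, Add(Add(-61, 204), 4604)) = Mul(-29080, Add(143, 4604)) = Mul(-29080, 4747) = -138042760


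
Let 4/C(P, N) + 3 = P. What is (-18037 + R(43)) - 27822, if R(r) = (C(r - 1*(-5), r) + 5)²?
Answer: -92812034/2025 ≈ -45833.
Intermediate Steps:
C(P, N) = 4/(-3 + P)
R(r) = (5 + 4/(2 + r))² (R(r) = (4/(-3 + (r - 1*(-5))) + 5)² = (4/(-3 + (r + 5)) + 5)² = (4/(-3 + (5 + r)) + 5)² = (4/(2 + r) + 5)² = (5 + 4/(2 + r))²)
(-18037 + R(43)) - 27822 = (-18037 + (14 + 5*43)²/(2 + 43)²) - 27822 = (-18037 + (14 + 215)²/45²) - 27822 = (-18037 + (1/2025)*229²) - 27822 = (-18037 + (1/2025)*52441) - 27822 = (-18037 + 52441/2025) - 27822 = -36472484/2025 - 27822 = -92812034/2025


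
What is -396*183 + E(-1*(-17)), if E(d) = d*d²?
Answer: -67555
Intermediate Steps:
E(d) = d³
-396*183 + E(-1*(-17)) = -396*183 + (-1*(-17))³ = -72468 + 17³ = -72468 + 4913 = -67555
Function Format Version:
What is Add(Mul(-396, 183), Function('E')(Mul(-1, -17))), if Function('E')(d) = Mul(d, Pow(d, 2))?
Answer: -67555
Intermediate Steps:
Function('E')(d) = Pow(d, 3)
Add(Mul(-396, 183), Function('E')(Mul(-1, -17))) = Add(Mul(-396, 183), Pow(Mul(-1, -17), 3)) = Add(-72468, Pow(17, 3)) = Add(-72468, 4913) = -67555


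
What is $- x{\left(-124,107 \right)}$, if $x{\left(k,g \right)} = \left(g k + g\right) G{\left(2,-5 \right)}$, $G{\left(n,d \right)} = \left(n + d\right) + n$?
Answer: $-13161$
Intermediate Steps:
$G{\left(n,d \right)} = d + 2 n$ ($G{\left(n,d \right)} = \left(d + n\right) + n = d + 2 n$)
$x{\left(k,g \right)} = - g - g k$ ($x{\left(k,g \right)} = \left(g k + g\right) \left(-5 + 2 \cdot 2\right) = \left(g + g k\right) \left(-5 + 4\right) = \left(g + g k\right) \left(-1\right) = - g - g k$)
$- x{\left(-124,107 \right)} = - \left(-1\right) 107 \left(1 - 124\right) = - \left(-1\right) 107 \left(-123\right) = \left(-1\right) 13161 = -13161$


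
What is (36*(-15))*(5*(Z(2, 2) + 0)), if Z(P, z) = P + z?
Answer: -10800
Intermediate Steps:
(36*(-15))*(5*(Z(2, 2) + 0)) = (36*(-15))*(5*((2 + 2) + 0)) = -2700*(4 + 0) = -2700*4 = -540*20 = -10800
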